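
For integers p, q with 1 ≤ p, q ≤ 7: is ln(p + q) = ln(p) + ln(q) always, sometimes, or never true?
It holds at (p, q) = (2, 2) (both sides equal ln(4) ≈ 1.386), but fails at (p, q) = (5, 1) (LHS = ln(6) ≈ 1.792, RHS = ln(5) ≈ 1.609).

Answer: Sometimes true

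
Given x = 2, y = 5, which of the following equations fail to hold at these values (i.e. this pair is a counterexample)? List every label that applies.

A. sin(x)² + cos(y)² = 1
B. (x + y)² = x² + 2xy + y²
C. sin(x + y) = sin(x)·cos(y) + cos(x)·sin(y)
Evaluating each claim at the given values:
A. LHS = cos(5)² + sin(2)² ≈ 0.9073, RHS = 1 → fails here (LHS ≠ RHS)
B. LHS = 49, RHS = 49 → holds here (LHS = RHS)
C. LHS = sin(7) ≈ 0.657, RHS = sin(2)·cos(5) + sin(5)·cos(2) ≈ 0.657 → holds here (LHS = RHS)

Answer: A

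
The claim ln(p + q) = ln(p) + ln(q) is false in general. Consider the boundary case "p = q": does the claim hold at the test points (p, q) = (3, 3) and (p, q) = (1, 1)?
At (3, 3): LHS = ln(6) ≈ 1.792 ≠ RHS = 2·ln(3) ≈ 2.197
At (1, 1): LHS = ln(2) ≈ 0.6931 ≠ RHS = 0

Answer: No, fails at both test points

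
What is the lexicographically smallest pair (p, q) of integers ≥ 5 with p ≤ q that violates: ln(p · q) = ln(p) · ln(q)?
(p, q) = (5, 5)

Substituting (5, 5) into the claim:
LHS = ln(5 · 5) = ln(25) ≈ 3.219
RHS = ln(5) · ln(5) = ln(5)² ≈ 2.59

Since LHS ≠ RHS, this pair disproves the claim, and no lexicographically smaller pair (p ≤ q, integers ≥ 5) does.

For instance (8, 8) is also a counterexample (LHS = ln(64) ≈ 4.159, RHS = ln(8)² ≈ 4.324), but it's lexicographically larger.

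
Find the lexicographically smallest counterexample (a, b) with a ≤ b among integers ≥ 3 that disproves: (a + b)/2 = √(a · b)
(a, b) = (3, 4)

At (3, 3): both sides equal 3, so it holds there.

Substituting (3, 4) into the claim:
LHS = (3 + 4)/2 = 7/2
RHS = √(3 · 4) = 2·√(3) ≈ 3.464

Since LHS ≠ RHS, this pair disproves the claim, and no lexicographically smaller pair (a ≤ b, integers ≥ 3) does.

For instance (8, 10) is also a counterexample (LHS = 9, RHS = 4·√(5) ≈ 8.944), but it's lexicographically larger.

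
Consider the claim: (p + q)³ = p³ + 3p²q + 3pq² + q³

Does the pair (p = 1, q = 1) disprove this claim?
Substituting p = 1, q = 1:
LHS = (1 + 1)³ = 8
RHS = 1³ + 3·1²·1 + 3·1·1² + 1³ = 8

The sides agree, so this pair does not disprove the claim.

Answer: No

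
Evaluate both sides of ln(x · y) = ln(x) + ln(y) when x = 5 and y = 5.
LHS = ln(5 · 5) = ln(25) ≈ 3.219
RHS = ln(5) + ln(5) = 2·ln(5) ≈ 3.219

LHS = RHS: the two sides agree.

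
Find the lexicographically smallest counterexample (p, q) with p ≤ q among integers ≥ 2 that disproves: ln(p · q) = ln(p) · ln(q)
(p, q) = (2, 2)

Substituting (2, 2) into the claim:
LHS = ln(2 · 2) = ln(4) ≈ 1.386
RHS = ln(2) · ln(2) = ln(2)² ≈ 0.4805

Since LHS ≠ RHS, this pair disproves the claim, and no lexicographically smaller pair (p ≤ q, integers ≥ 2) does.

For instance (2, 5) is also a counterexample (LHS = ln(10) ≈ 2.303, RHS = ln(2)·ln(5) ≈ 1.116), but it's lexicographically larger.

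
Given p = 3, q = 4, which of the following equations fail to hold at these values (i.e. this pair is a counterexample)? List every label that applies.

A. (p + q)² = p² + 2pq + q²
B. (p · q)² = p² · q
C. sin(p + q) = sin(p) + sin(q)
Evaluating each claim at the given values:
A. LHS = 49, RHS = 49 → holds here (LHS = RHS)
B. LHS = 144, RHS = 36 → fails here (LHS ≠ RHS)
C. LHS = sin(7) ≈ 0.657, RHS = sin(4) + sin(3) ≈ -0.6157 → fails here (LHS ≠ RHS)

Answer: B, C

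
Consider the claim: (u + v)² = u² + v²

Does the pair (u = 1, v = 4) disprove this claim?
Substituting u = 1, v = 4:
LHS = (1 + 4)² = 25
RHS = 1² + 4² = 17

Since LHS ≠ RHS, this pair disproves the claim.

Answer: Yes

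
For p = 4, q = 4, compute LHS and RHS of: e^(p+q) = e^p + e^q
LHS = e^(4+4) = e^8 ≈ 2981
RHS = e^4 + e^4 = 2·e^4 ≈ 109.2

LHS ≠ RHS (they differ by about 2872), so the equation does not hold here.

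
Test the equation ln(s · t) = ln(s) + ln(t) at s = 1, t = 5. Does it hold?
Substituting s = 1, t = 5:

LHS = ln(1 · 5) = ln(5) ≈ 1.609
RHS = ln(1) + ln(5) = ln(5) ≈ 1.609

LHS = RHS, so the equation holds at this point.

Answer: Holds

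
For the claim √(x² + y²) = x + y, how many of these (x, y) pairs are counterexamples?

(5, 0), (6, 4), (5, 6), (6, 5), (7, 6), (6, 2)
Testing each pair:
(5, 0): LHS = 5, RHS = 5 → satisfies claim
(6, 4): LHS = 2·√(13) ≈ 7.211, RHS = 10 → counterexample
(5, 6): LHS = √(61) ≈ 7.81, RHS = 11 → counterexample
(6, 5): LHS = √(61) ≈ 7.81, RHS = 11 → counterexample
(7, 6): LHS = √(85) ≈ 9.22, RHS = 13 → counterexample
(6, 2): LHS = 2·√(10) ≈ 6.325, RHS = 8 → counterexample

That makes 5 counterexamples.

Answer: 5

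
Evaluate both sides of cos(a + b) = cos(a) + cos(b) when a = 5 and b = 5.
LHS = cos(5 + 5) = cos(10) ≈ -0.8391
RHS = cos(5) + cos(5) = 2·cos(5) ≈ 0.5673

LHS ≠ RHS (they differ by about 1.406), so the equation does not hold here.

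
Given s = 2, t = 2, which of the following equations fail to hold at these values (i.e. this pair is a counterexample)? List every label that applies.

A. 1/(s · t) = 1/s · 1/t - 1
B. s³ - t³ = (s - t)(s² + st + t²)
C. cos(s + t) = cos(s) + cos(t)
Evaluating each claim at the given values:
A. LHS = 1/4, RHS = -3/4 → fails here (LHS ≠ RHS)
B. LHS = 0, RHS = 0 → holds here (LHS = RHS)
C. LHS = cos(4) ≈ -0.6536, RHS = 2·cos(2) ≈ -0.8323 → fails here (LHS ≠ RHS)

Answer: A, C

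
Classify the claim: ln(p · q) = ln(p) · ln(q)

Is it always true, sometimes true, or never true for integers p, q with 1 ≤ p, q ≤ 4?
Sometimes true

It holds at (p, q) = (1, 1) (both sides equal 0), but fails at (p, q) = (4, 1) (LHS = ln(4) ≈ 1.386, RHS = 0).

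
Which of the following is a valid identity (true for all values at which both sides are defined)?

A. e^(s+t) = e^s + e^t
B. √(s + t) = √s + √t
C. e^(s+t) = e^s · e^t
A: fails at (1, 3) — LHS = e^4 ≈ 54.6, RHS = e + e^3 ≈ 22.8.
B: fails at (1, 5) — LHS = √(6) ≈ 2.449, RHS = 1 + √(5) ≈ 3.236.
C: holds — e.g. at (4, 4), both sides equal e^8 ≈ 2981.

Answer: C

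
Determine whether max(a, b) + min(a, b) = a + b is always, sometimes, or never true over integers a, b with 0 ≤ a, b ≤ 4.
The identity holds for every pair in the range. For instance at (a, b) = (3, 0): both sides equal 3.

Answer: Always true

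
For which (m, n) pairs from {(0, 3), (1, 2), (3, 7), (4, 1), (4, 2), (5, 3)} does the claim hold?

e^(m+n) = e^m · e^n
All pairs

Testing each pair:
(0, 3): LHS = e^3 ≈ 20.09, RHS = e^3 ≈ 20.09 → holds
(1, 2): LHS = e^3 ≈ 20.09, RHS = e^3 ≈ 20.09 → holds
(3, 7): LHS = e^10 ≈ 22026.5, RHS = e^10 ≈ 22026.5 → holds
(4, 1): LHS = e^5 ≈ 148.4, RHS = e^5 ≈ 148.4 → holds
(4, 2): LHS = e^6 ≈ 403.4, RHS = e^6 ≈ 403.4 → holds
(5, 3): LHS = e^8 ≈ 2981, RHS = e^8 ≈ 2981 → holds

Every pair satisfies the claim.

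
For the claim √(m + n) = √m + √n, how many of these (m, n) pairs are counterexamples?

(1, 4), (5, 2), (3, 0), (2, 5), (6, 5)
4

Testing each pair:
(1, 4): LHS = √(5) ≈ 2.236, RHS = 3 → counterexample
(5, 2): LHS = √(7) ≈ 2.646, RHS = √(2) + √(5) ≈ 3.65 → counterexample
(3, 0): LHS = √(3) ≈ 1.732, RHS = √(3) ≈ 1.732 → satisfies claim
(2, 5): LHS = √(7) ≈ 2.646, RHS = √(2) + √(5) ≈ 3.65 → counterexample
(6, 5): LHS = √(11) ≈ 3.317, RHS = √(5) + √(6) ≈ 4.686 → counterexample

That makes 4 counterexamples.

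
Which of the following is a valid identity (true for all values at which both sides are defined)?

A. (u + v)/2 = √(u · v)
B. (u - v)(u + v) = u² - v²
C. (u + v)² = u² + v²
B

A: fails at (4, 5) — LHS = 9/2, RHS = 2·√(5) ≈ 4.472.
B: holds — e.g. at (4, 4), both sides equal 0.
C: fails at (1, 5) — LHS = 36, RHS = 26.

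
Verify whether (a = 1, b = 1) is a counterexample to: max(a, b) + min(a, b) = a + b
No

Substituting a = 1, b = 1:
LHS = max(1, 1) + min(1, 1) = 2
RHS = 1 + 1 = 2

The sides agree, so this pair does not disprove the claim.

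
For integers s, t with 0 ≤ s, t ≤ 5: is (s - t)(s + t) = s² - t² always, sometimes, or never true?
The identity holds for every pair in the range. For instance at (s, t) = (4, 2): both sides equal 12.

Answer: Always true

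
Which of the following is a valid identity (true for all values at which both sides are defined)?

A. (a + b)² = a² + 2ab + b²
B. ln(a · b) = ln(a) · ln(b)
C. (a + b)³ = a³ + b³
A: holds — e.g. at (2, 2), both sides equal 16.
B: fails at (1, 2) — LHS = ln(2) ≈ 0.6931, RHS = 0.
C: fails at (3, 3) — LHS = 216, RHS = 54.

Answer: A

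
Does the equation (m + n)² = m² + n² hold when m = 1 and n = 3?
Substituting m = 1, n = 3:

LHS = (1 + 3)² = 16
RHS = 1² + 3² = 10

LHS ≠ RHS, so the equation does not hold at this point.

Answer: Fails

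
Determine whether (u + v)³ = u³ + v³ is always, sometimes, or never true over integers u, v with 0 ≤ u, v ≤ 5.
Sometimes true

It holds at (u, v) = (0, 5) (both sides equal 125), but fails at (u, v) = (4, 1) (LHS = 125, RHS = 65).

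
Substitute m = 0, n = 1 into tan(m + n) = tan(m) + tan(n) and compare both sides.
LHS = tan(0 + 1) = tan(1) ≈ 1.557
RHS = tan(0) + tan(1) = tan(1) ≈ 1.557

LHS = RHS: the two sides agree.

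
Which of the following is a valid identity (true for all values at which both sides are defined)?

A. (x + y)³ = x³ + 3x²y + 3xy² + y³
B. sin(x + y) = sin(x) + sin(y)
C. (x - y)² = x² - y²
A

A: holds — e.g. at (1, 4), both sides equal 125.
B: fails at (2, 2) — LHS = sin(4) ≈ -0.7568, RHS = 2·sin(2) ≈ 1.819.
C: fails at (4, 6) — LHS = 4, RHS = -20.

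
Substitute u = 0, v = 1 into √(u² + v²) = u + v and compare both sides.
LHS = √(0² + 1²) = 1
RHS = 0 + 1 = 1

LHS = RHS: the two sides agree.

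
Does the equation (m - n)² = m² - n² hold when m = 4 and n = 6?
Substituting m = 4, n = 6:

LHS = (4 - 6)² = 4
RHS = 4² - 6² = -20

LHS ≠ RHS, so the equation does not hold at this point.

Answer: Fails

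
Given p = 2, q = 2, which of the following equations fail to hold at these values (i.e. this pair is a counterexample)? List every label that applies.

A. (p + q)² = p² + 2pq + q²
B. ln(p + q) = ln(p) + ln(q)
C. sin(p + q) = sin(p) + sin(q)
C

Evaluating each claim at the given values:
A. LHS = 16, RHS = 16 → holds here (LHS = RHS)
B. LHS = ln(4) ≈ 1.386, RHS = 2·ln(2) ≈ 1.386 → holds here (LHS = RHS)
C. LHS = sin(4) ≈ -0.7568, RHS = 2·sin(2) ≈ 1.819 → fails here (LHS ≠ RHS)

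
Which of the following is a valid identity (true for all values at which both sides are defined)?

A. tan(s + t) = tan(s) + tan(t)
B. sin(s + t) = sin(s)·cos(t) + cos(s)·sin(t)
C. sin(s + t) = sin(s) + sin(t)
A: fails at (2, 4) — LHS = tan(6) ≈ -0.291, RHS = tan(2) + tan(4) ≈ -1.027.
B: holds — e.g. at (2, 2), both sides equal sin(4) ≈ -0.7568.
C: fails at (2, 5) — LHS = sin(7) ≈ 0.657, RHS = sin(5) + sin(2) ≈ -0.04963.

Answer: B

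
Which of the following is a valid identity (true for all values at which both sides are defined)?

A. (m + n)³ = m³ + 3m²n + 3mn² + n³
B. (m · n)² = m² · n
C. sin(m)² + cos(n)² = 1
A: holds — e.g. at (1, 4), both sides equal 125.
B: fails at (4, 5) — LHS = 400, RHS = 80.
C: fails at (2, 4) — LHS = cos(4)² + sin(2)² ≈ 1.254, RHS = 1.

Answer: A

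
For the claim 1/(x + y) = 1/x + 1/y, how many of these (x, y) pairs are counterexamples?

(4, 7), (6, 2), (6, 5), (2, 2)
Testing each pair:
(4, 7): LHS = 1/11, RHS = 11/28 → counterexample
(6, 2): LHS = 1/8, RHS = 2/3 → counterexample
(6, 5): LHS = 1/11, RHS = 11/30 → counterexample
(2, 2): LHS = 1/4, RHS = 1 → counterexample

That makes 4 counterexamples.

Answer: 4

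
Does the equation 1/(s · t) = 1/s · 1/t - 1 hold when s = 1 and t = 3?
Fails

Substituting s = 1, t = 3:

LHS = 1/(1 · 3) = 1/3
RHS = 1/1 · 1/3 - 1 = -2/3

LHS ≠ RHS, so the equation does not hold at this point.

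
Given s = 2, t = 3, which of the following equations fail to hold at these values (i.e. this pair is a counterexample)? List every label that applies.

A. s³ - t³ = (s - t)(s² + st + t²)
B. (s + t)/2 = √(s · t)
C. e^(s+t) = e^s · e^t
Evaluating each claim at the given values:
A. LHS = -19, RHS = -19 → holds here (LHS = RHS)
B. LHS = 5/2, RHS = √(6) ≈ 2.449 → fails here (LHS ≠ RHS)
C. LHS = e^5 ≈ 148.4, RHS = e^5 ≈ 148.4 → holds here (LHS = RHS)

Answer: B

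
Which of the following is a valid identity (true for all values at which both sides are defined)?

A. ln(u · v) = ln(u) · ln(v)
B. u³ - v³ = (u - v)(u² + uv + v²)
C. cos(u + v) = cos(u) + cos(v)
B

A: fails at (5, 5) — LHS = ln(25) ≈ 3.219, RHS = ln(5)² ≈ 2.59.
B: holds — e.g. at (2, 3), both sides equal -19.
C: fails at (2, 5) — LHS = cos(7) ≈ 0.7539, RHS = cos(2) + cos(5) ≈ -0.1325.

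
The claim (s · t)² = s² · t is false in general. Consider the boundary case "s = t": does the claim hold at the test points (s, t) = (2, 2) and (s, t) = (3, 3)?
At (2, 2): LHS = 16 ≠ RHS = 8
At (3, 3): LHS = 81 ≠ RHS = 27

Answer: No, fails at both test points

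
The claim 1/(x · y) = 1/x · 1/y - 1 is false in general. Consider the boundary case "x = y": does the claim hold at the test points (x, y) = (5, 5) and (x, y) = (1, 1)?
At (5, 5): LHS = 1/25 ≠ RHS = -24/25
At (1, 1): LHS = 1 ≠ RHS = 0

Answer: No, fails at both test points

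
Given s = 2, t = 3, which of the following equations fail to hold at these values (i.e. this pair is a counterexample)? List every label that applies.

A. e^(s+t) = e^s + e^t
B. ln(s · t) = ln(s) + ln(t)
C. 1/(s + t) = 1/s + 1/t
Evaluating each claim at the given values:
A. LHS = e^5 ≈ 148.4, RHS = e^2 + e^3 ≈ 27.47 → fails here (LHS ≠ RHS)
B. LHS = ln(6) ≈ 1.792, RHS = ln(2) + ln(3) ≈ 1.792 → holds here (LHS = RHS)
C. LHS = 1/5, RHS = 5/6 → fails here (LHS ≠ RHS)

Answer: A, C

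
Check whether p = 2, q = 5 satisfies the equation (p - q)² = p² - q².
Substituting p = 2, q = 5:

LHS = (2 - 5)² = 9
RHS = 2² - 5² = -21

LHS ≠ RHS, so the equation does not hold at this point.

Answer: Fails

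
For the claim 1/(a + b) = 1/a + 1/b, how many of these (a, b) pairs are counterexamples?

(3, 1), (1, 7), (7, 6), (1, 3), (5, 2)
Testing each pair:
(3, 1): LHS = 1/4, RHS = 4/3 → counterexample
(1, 7): LHS = 1/8, RHS = 8/7 → counterexample
(7, 6): LHS = 1/13, RHS = 13/42 → counterexample
(1, 3): LHS = 1/4, RHS = 4/3 → counterexample
(5, 2): LHS = 1/7, RHS = 7/10 → counterexample

That makes 5 counterexamples.

Answer: 5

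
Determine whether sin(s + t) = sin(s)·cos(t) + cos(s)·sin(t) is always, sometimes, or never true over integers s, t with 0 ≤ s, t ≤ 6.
Always true

The identity holds for every pair in the range. For instance at (s, t) = (1, 0): both sides equal sin(1) ≈ 0.8415.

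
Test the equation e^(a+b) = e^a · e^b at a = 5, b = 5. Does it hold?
Substituting a = 5, b = 5:

LHS = e^(5+5) = e^10 ≈ 22026.5
RHS = e^5 · e^5 = e^10 ≈ 22026.5

LHS = RHS, so the equation holds at this point.

Answer: Holds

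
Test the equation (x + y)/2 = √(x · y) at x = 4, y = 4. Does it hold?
Substituting x = 4, y = 4:

LHS = (4 + 4)/2 = 4
RHS = √(4 · 4) = 4

LHS = RHS, so the equation holds at this point.

Answer: Holds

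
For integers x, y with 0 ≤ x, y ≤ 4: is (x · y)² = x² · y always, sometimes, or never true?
Sometimes true

It holds at (x, y) = (0, 3) (both sides equal 0), but fails at (x, y) = (2, 4) (LHS = 64, RHS = 16).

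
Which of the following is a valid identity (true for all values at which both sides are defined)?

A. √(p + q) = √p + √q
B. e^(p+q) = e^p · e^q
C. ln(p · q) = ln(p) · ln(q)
B

A: fails at (6, 7) — LHS = √(13) ≈ 3.606, RHS = √(6) + √(7) ≈ 5.095.
B: holds — e.g. at (2, 3), both sides equal e^5 ≈ 148.4.
C: fails at (1, 5) — LHS = ln(5) ≈ 1.609, RHS = 0.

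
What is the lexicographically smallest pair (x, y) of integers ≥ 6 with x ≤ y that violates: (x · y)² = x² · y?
Substituting (6, 6) into the claim:
LHS = (6 · 6)² = 1296
RHS = 6² · 6 = 216

Since LHS ≠ RHS, this pair disproves the claim, and no lexicographically smaller pair (x ≤ y, integers ≥ 6) does.

For instance (8, 9) is also a counterexample (LHS = 5184, RHS = 576), but it's lexicographically larger.

Answer: (x, y) = (6, 6)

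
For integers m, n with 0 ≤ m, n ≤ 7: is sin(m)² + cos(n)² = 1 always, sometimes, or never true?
It holds at (m, n) = (5, 5) (both sides equal 1), but fails at (m, n) = (4, 7) (LHS = cos(7)² + sin(4)² ≈ 1.141, RHS = 1).

Answer: Sometimes true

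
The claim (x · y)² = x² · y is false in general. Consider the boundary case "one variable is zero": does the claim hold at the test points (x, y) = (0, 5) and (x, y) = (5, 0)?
Yes, holds at both test points

At (0, 5): LHS = 0, RHS = 0 → equal
At (5, 0): LHS = 0, RHS = 0 → equal

So the claim does hold at both of these boundary points, even though it is not an identity.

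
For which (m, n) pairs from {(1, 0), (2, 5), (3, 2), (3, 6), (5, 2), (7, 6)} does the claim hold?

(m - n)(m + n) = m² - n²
Testing each pair:
(1, 0): LHS = 1, RHS = 1 → holds
(2, 5): LHS = -21, RHS = -21 → holds
(3, 2): LHS = 5, RHS = 5 → holds
(3, 6): LHS = -27, RHS = -27 → holds
(5, 2): LHS = 21, RHS = 21 → holds
(7, 6): LHS = 13, RHS = 13 → holds

Every pair satisfies the claim.

Answer: All pairs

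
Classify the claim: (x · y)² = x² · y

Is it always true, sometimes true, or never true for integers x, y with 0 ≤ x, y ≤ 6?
It holds at (x, y) = (0, 1) (both sides equal 0), but fails at (x, y) = (1, 3) (LHS = 9, RHS = 3).

Answer: Sometimes true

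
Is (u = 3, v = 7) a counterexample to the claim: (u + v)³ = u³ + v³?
Yes

Substituting u = 3, v = 7:
LHS = (3 + 7)³ = 1000
RHS = 3³ + 7³ = 370

Since LHS ≠ RHS, this pair disproves the claim.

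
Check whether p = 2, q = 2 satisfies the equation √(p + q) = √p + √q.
Fails

Substituting p = 2, q = 2:

LHS = √(2 + 2) = 2
RHS = √2 + √2 = 2·√(2) ≈ 2.828

LHS ≠ RHS, so the equation does not hold at this point.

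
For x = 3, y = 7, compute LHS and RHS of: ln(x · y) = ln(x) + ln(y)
LHS = ln(3 · 7) = ln(21) ≈ 3.045
RHS = ln(3) + ln(7) ≈ 3.045

LHS = RHS: the two sides agree.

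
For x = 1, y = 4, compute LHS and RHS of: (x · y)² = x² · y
LHS = (1 · 4)² = 16
RHS = 1² · 4 = 4

LHS ≠ RHS, so the equation does not hold here.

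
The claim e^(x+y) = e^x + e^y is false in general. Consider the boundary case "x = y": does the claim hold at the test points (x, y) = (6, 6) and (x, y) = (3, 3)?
No, fails at both test points

At (6, 6): LHS = e^12 ≈ 162754.8 ≠ RHS = 2·e^6 ≈ 806.9
At (3, 3): LHS = e^6 ≈ 403.4 ≠ RHS = 2·e^3 ≈ 40.17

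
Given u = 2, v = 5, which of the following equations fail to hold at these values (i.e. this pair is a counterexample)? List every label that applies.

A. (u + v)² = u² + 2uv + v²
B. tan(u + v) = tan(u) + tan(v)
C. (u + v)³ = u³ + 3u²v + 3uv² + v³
Evaluating each claim at the given values:
A. LHS = 49, RHS = 49 → holds here (LHS = RHS)
B. LHS = tan(7) ≈ 0.8714, RHS = tan(5) + tan(2) ≈ -5.566 → fails here (LHS ≠ RHS)
C. LHS = 343, RHS = 343 → holds here (LHS = RHS)

Answer: B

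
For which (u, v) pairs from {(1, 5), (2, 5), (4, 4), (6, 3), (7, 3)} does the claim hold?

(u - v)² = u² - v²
(4, 4)

Testing each pair:
(1, 5): LHS = 16, RHS = -24 → fails
(2, 5): LHS = 9, RHS = -21 → fails
(4, 4): LHS = 0, RHS = 0 → holds
(6, 3): LHS = 9, RHS = 27 → fails
(7, 3): LHS = 16, RHS = 40 → fails

1 of 5 pairs satisfies the claim.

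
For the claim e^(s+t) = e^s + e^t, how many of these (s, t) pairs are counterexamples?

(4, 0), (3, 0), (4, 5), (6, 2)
4

Testing each pair:
(4, 0): LHS = e^4 ≈ 54.6, RHS = 1 + e^4 ≈ 55.6 → counterexample
(3, 0): LHS = e^3 ≈ 20.09, RHS = 1 + e^3 ≈ 21.09 → counterexample
(4, 5): LHS = e^9 ≈ 8103, RHS = e^4 + e^5 ≈ 203 → counterexample
(6, 2): LHS = e^8 ≈ 2981, RHS = e^2 + e^6 ≈ 410.8 → counterexample

That makes 4 counterexamples.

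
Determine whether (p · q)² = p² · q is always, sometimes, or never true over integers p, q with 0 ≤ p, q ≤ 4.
It holds at (p, q) = (1, 1) (both sides equal 1), but fails at (p, q) = (2, 4) (LHS = 64, RHS = 16).

Answer: Sometimes true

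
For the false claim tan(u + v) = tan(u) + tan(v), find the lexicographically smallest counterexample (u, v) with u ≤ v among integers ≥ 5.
(u, v) = (5, 5)

Substituting (5, 5) into the claim:
LHS = tan(5 + 5) = tan(10) ≈ 0.6484
RHS = tan(5) + tan(5) = 2·tan(5) ≈ -6.761

Since LHS ≠ RHS, this pair disproves the claim, and no lexicographically smaller pair (u ≤ v, integers ≥ 5) does.

For instance (5, 8) is also a counterexample (LHS = tan(13) ≈ 0.463, RHS = tan(8) + tan(5) ≈ -10.18), but it's lexicographically larger.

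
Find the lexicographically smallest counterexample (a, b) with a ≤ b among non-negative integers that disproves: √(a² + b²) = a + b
(a, b) = (1, 1)

At (0, 0): both sides equal 0, so it holds there.

Substituting (1, 1) into the claim:
LHS = √(1² + 1²) = √(2) ≈ 1.414
RHS = 1 + 1 = 2

Since LHS ≠ RHS, this pair disproves the claim, and no lexicographically smaller pair (a ≤ b, non-negative integers) does.

For instance (5, 5) is also a counterexample (LHS = 5·√(2) ≈ 7.071, RHS = 10), but it's lexicographically larger.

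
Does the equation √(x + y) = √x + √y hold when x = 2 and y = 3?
Substituting x = 2, y = 3:

LHS = √(2 + 3) = √(5) ≈ 2.236
RHS = √2 + √3 = √(2) + √(3) ≈ 3.146

LHS ≠ RHS, so the equation does not hold at this point.

Answer: Fails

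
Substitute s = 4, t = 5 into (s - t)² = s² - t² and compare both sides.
LHS = (4 - 5)² = 1
RHS = 4² - 5² = -9

LHS ≠ RHS, so the equation does not hold here.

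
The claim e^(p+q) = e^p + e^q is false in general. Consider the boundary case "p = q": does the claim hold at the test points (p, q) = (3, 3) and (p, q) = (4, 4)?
No, fails at both test points

At (3, 3): LHS = e^6 ≈ 403.4 ≠ RHS = 2·e^3 ≈ 40.17
At (4, 4): LHS = e^8 ≈ 2981 ≠ RHS = 2·e^4 ≈ 109.2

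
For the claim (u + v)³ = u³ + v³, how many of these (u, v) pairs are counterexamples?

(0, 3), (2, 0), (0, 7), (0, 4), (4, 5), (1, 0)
1

Testing each pair:
(0, 3): LHS = 27, RHS = 27 → satisfies claim
(2, 0): LHS = 8, RHS = 8 → satisfies claim
(0, 7): LHS = 343, RHS = 343 → satisfies claim
(0, 4): LHS = 64, RHS = 64 → satisfies claim
(4, 5): LHS = 729, RHS = 189 → counterexample
(1, 0): LHS = 1, RHS = 1 → satisfies claim

That makes 1 counterexample.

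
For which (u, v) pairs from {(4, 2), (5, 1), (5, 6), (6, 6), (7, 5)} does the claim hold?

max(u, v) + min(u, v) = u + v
Testing each pair:
(4, 2): LHS = 6, RHS = 6 → holds
(5, 1): LHS = 6, RHS = 6 → holds
(5, 6): LHS = 11, RHS = 11 → holds
(6, 6): LHS = 12, RHS = 12 → holds
(7, 5): LHS = 12, RHS = 12 → holds

Every pair satisfies the claim.

Answer: All pairs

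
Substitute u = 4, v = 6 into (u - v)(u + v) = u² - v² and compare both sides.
LHS = (4 - 6)(4 + 6) = -20
RHS = 4² - 6² = -20

LHS = RHS: the two sides agree.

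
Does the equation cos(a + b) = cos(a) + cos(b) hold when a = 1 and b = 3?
Fails

Substituting a = 1, b = 3:

LHS = cos(1 + 3) = cos(4) ≈ -0.6536
RHS = cos(1) + cos(3) ≈ -0.4497

LHS ≠ RHS, so the equation does not hold at this point.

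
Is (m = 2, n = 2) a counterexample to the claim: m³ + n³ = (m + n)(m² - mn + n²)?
Substituting m = 2, n = 2:
LHS = 2³ + 2³ = 16
RHS = (2 + 2)(2² - 2·2 + 2²) = 16

The sides agree, so this pair does not disprove the claim.

Answer: No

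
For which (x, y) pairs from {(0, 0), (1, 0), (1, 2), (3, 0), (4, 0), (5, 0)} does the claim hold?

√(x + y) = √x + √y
Testing each pair:
(0, 0): LHS = 0, RHS = 0 → holds
(1, 0): LHS = 1, RHS = 1 → holds
(1, 2): LHS = √(3) ≈ 1.732, RHS = 1 + √(2) ≈ 2.414 → fails
(3, 0): LHS = √(3) ≈ 1.732, RHS = √(3) ≈ 1.732 → holds
(4, 0): LHS = 2, RHS = 2 → holds
(5, 0): LHS = √(5) ≈ 2.236, RHS = √(5) ≈ 2.236 → holds

5 of 6 pairs satisfy the claim.

Answer: (0, 0), (1, 0), (3, 0), (4, 0), (5, 0)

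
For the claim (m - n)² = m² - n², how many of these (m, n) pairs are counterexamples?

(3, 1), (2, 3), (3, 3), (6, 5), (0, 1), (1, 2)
5

Testing each pair:
(3, 1): LHS = 4, RHS = 8 → counterexample
(2, 3): LHS = 1, RHS = -5 → counterexample
(3, 3): LHS = 0, RHS = 0 → satisfies claim
(6, 5): LHS = 1, RHS = 11 → counterexample
(0, 1): LHS = 1, RHS = -1 → counterexample
(1, 2): LHS = 1, RHS = -3 → counterexample

That makes 5 counterexamples.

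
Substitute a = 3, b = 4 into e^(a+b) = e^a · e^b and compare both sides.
LHS = e^(3+4) = e^7 ≈ 1097
RHS = e^3 · e^4 = e^7 ≈ 1097

LHS = RHS: the two sides agree.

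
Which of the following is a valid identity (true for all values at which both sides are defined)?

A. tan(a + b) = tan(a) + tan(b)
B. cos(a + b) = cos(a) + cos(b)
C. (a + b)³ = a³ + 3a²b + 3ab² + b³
C

A: fails at (5, 8) — LHS = tan(13) ≈ 0.463, RHS = tan(8) + tan(5) ≈ -10.18.
B: fails at (1, 4) — LHS = cos(5) ≈ 0.2837, RHS = cos(4) + cos(1) ≈ -0.1133.
C: holds — e.g. at (1, 3), both sides equal 64.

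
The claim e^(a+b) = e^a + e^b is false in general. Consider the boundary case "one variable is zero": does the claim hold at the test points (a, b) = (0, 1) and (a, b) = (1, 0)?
No, fails at both test points

At (0, 1): LHS = e ≈ 2.718 ≠ RHS = 1 + e ≈ 3.718
At (1, 0): LHS = e ≈ 2.718 ≠ RHS = 1 + e ≈ 3.718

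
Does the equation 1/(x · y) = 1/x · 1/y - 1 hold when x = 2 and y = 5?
Substituting x = 2, y = 5:

LHS = 1/(2 · 5) = 1/10
RHS = 1/2 · 1/5 - 1 = -9/10

LHS ≠ RHS, so the equation does not hold at this point.

Answer: Fails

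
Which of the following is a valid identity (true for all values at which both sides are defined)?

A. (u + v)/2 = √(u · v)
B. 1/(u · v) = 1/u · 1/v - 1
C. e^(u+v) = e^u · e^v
A: fails at (1, 3) — LHS = 2, RHS = √(3) ≈ 1.732.
B: fails at (6, 7) — LHS = 1/42, RHS = -41/42.
C: holds — e.g. at (1, 3), both sides equal e^4 ≈ 54.6.

Answer: C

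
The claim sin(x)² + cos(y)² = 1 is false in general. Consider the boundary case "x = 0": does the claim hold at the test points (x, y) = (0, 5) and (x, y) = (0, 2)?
At (0, 5): LHS = cos(5)² ≈ 0.08046 ≠ RHS = 1
At (0, 2): LHS = cos(2)² ≈ 0.1732 ≠ RHS = 1

Answer: No, fails at both test points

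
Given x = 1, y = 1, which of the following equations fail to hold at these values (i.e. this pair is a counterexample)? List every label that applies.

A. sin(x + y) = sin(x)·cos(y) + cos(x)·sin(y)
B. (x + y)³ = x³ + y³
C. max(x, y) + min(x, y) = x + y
Evaluating each claim at the given values:
A. LHS = sin(2) ≈ 0.9093, RHS = 2·sin(1)·cos(1) ≈ 0.9093 → holds here (LHS = RHS)
B. LHS = 8, RHS = 2 → fails here (LHS ≠ RHS)
C. LHS = 2, RHS = 2 → holds here (LHS = RHS)

Answer: B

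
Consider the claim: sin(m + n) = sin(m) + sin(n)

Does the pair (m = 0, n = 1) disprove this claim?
No

Substituting m = 0, n = 1:
LHS = sin(0 + 1) = sin(1) ≈ 0.8415
RHS = sin(0) + sin(1) = sin(1) ≈ 0.8415

The sides agree, so this pair does not disprove the claim.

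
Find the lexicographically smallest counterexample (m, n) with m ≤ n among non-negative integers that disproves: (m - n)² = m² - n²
(m, n) = (0, 1)

Substituting (0, 1) into the claim:
LHS = (0 - 1)² = 1
RHS = 0² - 1² = -1

Since LHS ≠ RHS, this pair disproves the claim, and no lexicographically smaller pair (m ≤ n, non-negative integers) does.

For instance (3, 7) is also a counterexample (LHS = 16, RHS = -40), but it's lexicographically larger.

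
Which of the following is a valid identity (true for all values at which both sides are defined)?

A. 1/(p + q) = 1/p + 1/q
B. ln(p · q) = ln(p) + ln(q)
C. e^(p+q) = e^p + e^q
A: fails at (2, 5) — LHS = 1/7, RHS = 7/10.
B: holds — e.g. at (5, 8), both sides equal ln(40) ≈ 3.689.
C: fails at (2, 4) — LHS = e^6 ≈ 403.4, RHS = e^2 + e^4 ≈ 61.99.

Answer: B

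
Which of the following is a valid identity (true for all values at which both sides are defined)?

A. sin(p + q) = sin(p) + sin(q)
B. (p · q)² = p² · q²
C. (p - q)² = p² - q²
B

A: fails at (5, 5) — LHS = sin(10) ≈ -0.544, RHS = 2·sin(5) ≈ -1.918.
B: holds — e.g. at (5, 8), both sides equal 1600.
C: fails at (2, 7) — LHS = 25, RHS = -45.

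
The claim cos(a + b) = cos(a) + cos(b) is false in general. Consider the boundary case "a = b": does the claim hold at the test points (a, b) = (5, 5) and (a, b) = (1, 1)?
No, fails at both test points

At (5, 5): LHS = cos(10) ≈ -0.8391 ≠ RHS = 2·cos(5) ≈ 0.5673
At (1, 1): LHS = cos(2) ≈ -0.4161 ≠ RHS = 2·cos(1) ≈ 1.081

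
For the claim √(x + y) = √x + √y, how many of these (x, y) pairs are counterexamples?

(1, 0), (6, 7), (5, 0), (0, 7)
Testing each pair:
(1, 0): LHS = 1, RHS = 1 → satisfies claim
(6, 7): LHS = √(13) ≈ 3.606, RHS = √(6) + √(7) ≈ 5.095 → counterexample
(5, 0): LHS = √(5) ≈ 2.236, RHS = √(5) ≈ 2.236 → satisfies claim
(0, 7): LHS = √(7) ≈ 2.646, RHS = √(7) ≈ 2.646 → satisfies claim

That makes 1 counterexample.

Answer: 1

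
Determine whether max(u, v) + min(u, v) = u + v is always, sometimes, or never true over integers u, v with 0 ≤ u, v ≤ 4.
The identity holds for every pair in the range. For instance at (u, v) = (0, 1): both sides equal 1.

Answer: Always true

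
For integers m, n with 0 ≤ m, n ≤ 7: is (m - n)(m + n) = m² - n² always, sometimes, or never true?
Always true

The identity holds for every pair in the range. For instance at (m, n) = (6, 0): both sides equal 36.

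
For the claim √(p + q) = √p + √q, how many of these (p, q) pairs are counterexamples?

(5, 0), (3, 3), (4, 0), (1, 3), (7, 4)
3

Testing each pair:
(5, 0): LHS = √(5) ≈ 2.236, RHS = √(5) ≈ 2.236 → satisfies claim
(3, 3): LHS = √(6) ≈ 2.449, RHS = 2·√(3) ≈ 3.464 → counterexample
(4, 0): LHS = 2, RHS = 2 → satisfies claim
(1, 3): LHS = 2, RHS = 1 + √(3) ≈ 2.732 → counterexample
(7, 4): LHS = √(11) ≈ 3.317, RHS = 2 + √(7) ≈ 4.646 → counterexample

That makes 3 counterexamples.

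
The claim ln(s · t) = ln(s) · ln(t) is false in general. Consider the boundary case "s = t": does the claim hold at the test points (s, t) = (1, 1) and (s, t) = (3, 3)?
Only at (1, 1)

At (1, 1): LHS = 0, RHS = 0 → equal
At (3, 3): LHS = ln(9) ≈ 2.197 ≠ RHS = ln(3)² ≈ 1.207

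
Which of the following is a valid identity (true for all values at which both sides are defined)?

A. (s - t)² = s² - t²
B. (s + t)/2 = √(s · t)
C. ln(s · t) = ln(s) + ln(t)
C

A: fails at (3, 4) — LHS = 1, RHS = -7.
B: fails at (1, 5) — LHS = 3, RHS = √(5) ≈ 2.236.
C: holds — e.g. at (6, 7), both sides equal ln(42) ≈ 3.738.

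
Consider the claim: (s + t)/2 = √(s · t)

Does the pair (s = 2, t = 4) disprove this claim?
Substituting s = 2, t = 4:
LHS = (2 + 4)/2 = 3
RHS = √(2 · 4) = 2·√(2) ≈ 2.828

Since LHS ≠ RHS, this pair disproves the claim.

Answer: Yes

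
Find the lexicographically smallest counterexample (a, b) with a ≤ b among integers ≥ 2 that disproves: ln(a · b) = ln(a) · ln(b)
(a, b) = (2, 2)

Substituting (2, 2) into the claim:
LHS = ln(2 · 2) = ln(4) ≈ 1.386
RHS = ln(2) · ln(2) = ln(2)² ≈ 0.4805

Since LHS ≠ RHS, this pair disproves the claim, and no lexicographically smaller pair (a ≤ b, integers ≥ 2) does.

For instance (4, 7) is also a counterexample (LHS = ln(28) ≈ 3.332, RHS = ln(4)·ln(7) ≈ 2.698), but it's lexicographically larger.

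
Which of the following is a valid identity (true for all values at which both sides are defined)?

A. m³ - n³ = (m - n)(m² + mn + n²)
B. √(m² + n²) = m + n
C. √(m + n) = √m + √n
A: holds — e.g. at (0, 1), both sides equal -1.
B: fails at (2, 5) — LHS = √(29) ≈ 5.385, RHS = 7.
C: fails at (6, 7) — LHS = √(13) ≈ 3.606, RHS = √(6) + √(7) ≈ 5.095.

Answer: A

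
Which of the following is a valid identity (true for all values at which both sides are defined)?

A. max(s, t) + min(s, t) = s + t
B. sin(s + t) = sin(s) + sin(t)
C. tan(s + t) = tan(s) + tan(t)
A

A: holds — e.g. at (3, 3), both sides equal 6.
B: fails at (5, 8) — LHS = sin(13) ≈ 0.4202, RHS = sin(5) + sin(8) ≈ 0.03043.
C: fails at (3, 7) — LHS = tan(10) ≈ 0.6484, RHS = tan(3) + tan(7) ≈ 0.7289.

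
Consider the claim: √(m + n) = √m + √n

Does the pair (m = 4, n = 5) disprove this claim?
Substituting m = 4, n = 5:
LHS = √(4 + 5) = 3
RHS = √4 + √5 = 2 + √(5) ≈ 4.236

Since LHS ≠ RHS, this pair disproves the claim.

Answer: Yes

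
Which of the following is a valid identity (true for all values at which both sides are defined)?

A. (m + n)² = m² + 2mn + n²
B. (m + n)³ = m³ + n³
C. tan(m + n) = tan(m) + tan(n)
A: holds — e.g. at (2, 7), both sides equal 81.
B: fails at (4, 5) — LHS = 729, RHS = 189.
C: fails at (1, 2) — LHS = tan(3) ≈ -0.1425, RHS = tan(2) + tan(1) ≈ -0.6276.

Answer: A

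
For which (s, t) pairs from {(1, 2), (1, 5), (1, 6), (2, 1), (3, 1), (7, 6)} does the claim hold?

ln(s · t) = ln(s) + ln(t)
All pairs

Testing each pair:
(1, 2): LHS = ln(2) ≈ 0.6931, RHS = ln(2) ≈ 0.6931 → holds
(1, 5): LHS = ln(5) ≈ 1.609, RHS = ln(5) ≈ 1.609 → holds
(1, 6): LHS = ln(6) ≈ 1.792, RHS = ln(6) ≈ 1.792 → holds
(2, 1): LHS = ln(2) ≈ 0.6931, RHS = ln(2) ≈ 0.6931 → holds
(3, 1): LHS = ln(3) ≈ 1.099, RHS = ln(3) ≈ 1.099 → holds
(7, 6): LHS = ln(42) ≈ 3.738, RHS = ln(6) + ln(7) ≈ 3.738 → holds

Every pair satisfies the claim.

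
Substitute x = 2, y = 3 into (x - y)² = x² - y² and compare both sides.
LHS = (2 - 3)² = 1
RHS = 2² - 3² = -5

LHS ≠ RHS, so the equation does not hold here.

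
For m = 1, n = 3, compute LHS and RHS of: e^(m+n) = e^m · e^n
LHS = e^(1+3) = e^4 ≈ 54.6
RHS = e^1 · e^3 = e^4 ≈ 54.6

LHS = RHS: the two sides agree.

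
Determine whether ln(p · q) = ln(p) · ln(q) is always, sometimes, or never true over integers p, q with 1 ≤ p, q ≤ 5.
It holds at (p, q) = (1, 1) (both sides equal 0), but fails at (p, q) = (2, 3) (LHS = ln(6) ≈ 1.792, RHS = ln(2)·ln(3) ≈ 0.7615).

Answer: Sometimes true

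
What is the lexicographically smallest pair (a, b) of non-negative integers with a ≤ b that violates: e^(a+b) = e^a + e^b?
(a, b) = (0, 0)

Substituting (0, 0) into the claim:
LHS = e^(0+0) = 1
RHS = e^0 + e^0 = 2

Since LHS ≠ RHS, this pair disproves the claim, and no lexicographically smaller pair (a ≤ b, non-negative integers) does.

For instance (4, 5) is also a counterexample (LHS = e^9 ≈ 8103, RHS = e^4 + e^5 ≈ 203), but it's lexicographically larger.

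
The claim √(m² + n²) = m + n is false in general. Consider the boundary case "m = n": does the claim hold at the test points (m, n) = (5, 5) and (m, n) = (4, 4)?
No, fails at both test points

At (5, 5): LHS = 5·√(2) ≈ 7.071 ≠ RHS = 10
At (4, 4): LHS = 4·√(2) ≈ 5.657 ≠ RHS = 8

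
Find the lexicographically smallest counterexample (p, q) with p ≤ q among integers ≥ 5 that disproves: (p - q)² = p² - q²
Substituting (5, 6) into the claim:
LHS = (5 - 6)² = 1
RHS = 5² - 6² = -11

Since LHS ≠ RHS, this pair disproves the claim, and no lexicographically smaller pair (p ≤ q, integers ≥ 5) does.

For instance (6, 9) is also a counterexample (LHS = 9, RHS = -45), but it's lexicographically larger.

Answer: (p, q) = (5, 6)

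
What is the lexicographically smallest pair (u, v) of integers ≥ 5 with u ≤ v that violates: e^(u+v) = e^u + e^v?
(u, v) = (5, 5)

Substituting (5, 5) into the claim:
LHS = e^(5+5) = e^10 ≈ 22026.5
RHS = e^5 + e^5 = 2·e^5 ≈ 296.8

Since LHS ≠ RHS, this pair disproves the claim, and no lexicographically smaller pair (u ≤ v, integers ≥ 5) does.

For instance (5, 11) is also a counterexample (LHS = e^16 ≈ 8886110.5, RHS = e^5 + e^11 ≈ 60022.6), but it's lexicographically larger.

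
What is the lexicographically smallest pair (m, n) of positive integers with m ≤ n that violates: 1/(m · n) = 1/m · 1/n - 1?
Substituting (1, 1) into the claim:
LHS = 1/(1 · 1) = 1
RHS = 1/1 · 1/1 - 1 = 0

Since LHS ≠ RHS, this pair disproves the claim, and no lexicographically smaller pair (m ≤ n, positive integers) does.

For instance (4, 6) is also a counterexample (LHS = 1/24, RHS = -23/24), but it's lexicographically larger.

Answer: (m, n) = (1, 1)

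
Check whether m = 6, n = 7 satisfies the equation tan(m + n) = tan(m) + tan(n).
Fails

Substituting m = 6, n = 7:

LHS = tan(6 + 7) = tan(13) ≈ 0.463
RHS = tan(6) + tan(7) ≈ 0.5804

LHS ≠ RHS, so the equation does not hold at this point.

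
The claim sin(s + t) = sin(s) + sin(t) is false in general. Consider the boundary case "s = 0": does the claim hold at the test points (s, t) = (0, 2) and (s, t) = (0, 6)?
At (0, 2): LHS = sin(2) ≈ 0.9093, RHS = sin(2) ≈ 0.9093 → equal
At (0, 6): LHS = sin(6) ≈ -0.2794, RHS = sin(6) ≈ -0.2794 → equal

So the claim does hold at both of these boundary points, even though it is not an identity.

Answer: Yes, holds at both test points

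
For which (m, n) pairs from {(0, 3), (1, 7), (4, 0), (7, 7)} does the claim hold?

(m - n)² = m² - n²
(4, 0), (7, 7)

Testing each pair:
(0, 3): LHS = 9, RHS = -9 → fails
(1, 7): LHS = 36, RHS = -48 → fails
(4, 0): LHS = 16, RHS = 16 → holds
(7, 7): LHS = 0, RHS = 0 → holds

2 of 4 pairs satisfy the claim.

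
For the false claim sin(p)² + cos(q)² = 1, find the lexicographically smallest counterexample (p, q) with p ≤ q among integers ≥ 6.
(p, q) = (6, 7)

At (6, 6): both sides equal 1, so it holds there.

Substituting (6, 7) into the claim:
LHS = sin(6)² + cos(7)² ≈ 0.6464
RHS = 1

Since LHS ≠ RHS, this pair disproves the claim, and no lexicographically smaller pair (p ≤ q, integers ≥ 6) does.

For instance (10, 12) is also a counterexample (LHS = sin(10)² + cos(12)² ≈ 1.008, RHS = 1), but it's lexicographically larger.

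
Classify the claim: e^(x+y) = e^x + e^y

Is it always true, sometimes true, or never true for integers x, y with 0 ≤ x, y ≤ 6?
Never true

The claim fails for every pair in the range. For instance at (x, y) = (6, 0): LHS = e^6 ≈ 403.4, RHS = 1 + e^6 ≈ 404.4.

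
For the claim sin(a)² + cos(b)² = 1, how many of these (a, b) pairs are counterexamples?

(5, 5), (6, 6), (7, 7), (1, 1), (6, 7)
1

Testing each pair:
(5, 5): LHS = cos(5)² + sin(5)² = 1, RHS = 1 → satisfies claim
(6, 6): LHS = sin(6)² + cos(6)² = 1, RHS = 1 → satisfies claim
(7, 7): LHS = sin(7)² + cos(7)² = 1, RHS = 1 → satisfies claim
(1, 1): LHS = cos(1)² + sin(1)² = 1, RHS = 1 → satisfies claim
(6, 7): LHS = sin(6)² + cos(7)² ≈ 0.6464, RHS = 1 → counterexample

That makes 1 counterexample.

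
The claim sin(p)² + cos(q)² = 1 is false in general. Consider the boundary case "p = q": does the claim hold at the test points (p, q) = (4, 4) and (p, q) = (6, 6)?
At (4, 4): LHS = cos(4)² + sin(4)² = 1, RHS = 1 → equal
At (6, 6): LHS = sin(6)² + cos(6)² = 1, RHS = 1 → equal

So the claim does hold at both of these boundary points, even though it is not an identity.

Answer: Yes, holds at both test points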